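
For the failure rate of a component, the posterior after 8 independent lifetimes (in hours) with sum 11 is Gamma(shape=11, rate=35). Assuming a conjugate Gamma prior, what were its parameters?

Gamma–exponential conjugacy: posterior shape = α + n, posterior rate = β + Σtᵢ.
So α = 11 − 8 = 3 and β = 35 − 11 = 24.

Gamma(shape=3, rate=24)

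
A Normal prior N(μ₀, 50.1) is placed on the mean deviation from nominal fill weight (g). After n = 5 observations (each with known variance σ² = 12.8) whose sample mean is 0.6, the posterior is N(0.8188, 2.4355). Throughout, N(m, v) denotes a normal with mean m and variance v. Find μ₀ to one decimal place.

With known observation variance, the Normal–Normal posterior has precision τ_n = τ₀ + n/σ² and mean μ_n = (τ₀μ₀ + (n/σ²)x̄)/τ_n.
Here τ₀ = 1/50.1 = 0.019960 and τ_data = 5/12.8 = 0.390625, so τ_n = 0.410585.
Rearranging for μ₀: μ₀ = (μ_n·τ_n − τ_data·x̄)/τ₀ = (0.8188·0.410585 − 0.390625·0.6) / 0.019960 = 0.101812/0.019960 ≈ 5.1.

μ₀ = 5.1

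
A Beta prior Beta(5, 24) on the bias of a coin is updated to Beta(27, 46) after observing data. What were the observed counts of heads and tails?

A Beta(α, β) prior with s successes and f failures in binomial data gives a Beta(α+s, β+f) posterior.
So s = 27 − 5 = 22 and f = 46 − 24 = 22.

22 heads and 22 tails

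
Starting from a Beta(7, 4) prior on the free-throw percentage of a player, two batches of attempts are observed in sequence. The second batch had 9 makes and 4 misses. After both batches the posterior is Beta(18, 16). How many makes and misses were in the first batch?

Because Beta–binomial updating is additive in the counts, the combined data contributed (α_post−α_prior, β_post−β_prior) successes and failures.
Total across both batches: 18−7=11 makes, 16−4=12 misses.
Subtract the second batch: 11−9=2 makes and 12−4=8 misses.

2 makes and 8 misses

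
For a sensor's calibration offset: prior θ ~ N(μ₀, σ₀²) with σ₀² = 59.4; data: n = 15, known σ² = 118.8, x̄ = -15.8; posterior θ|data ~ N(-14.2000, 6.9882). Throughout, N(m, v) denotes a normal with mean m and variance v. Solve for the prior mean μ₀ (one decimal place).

μ₀ = -2.2

The posterior mean is a precision-weighted average: μ_n = (τ₀μ₀ + τ_data·x̄)/(τ₀+τ_data), with τ₀=1/σ₀² and τ_data=n/σ².
Here τ₀ = 1/59.4 = 0.016835 and τ_data = 15/118.8 = 0.126263, so τ_n = 0.143098.
Rearranging for μ₀: μ₀ = (μ_n·τ_n − τ_data·x̄)/τ₀ = (-14.2000·0.143098 − 0.126263·-15.8) / 0.016835 = -0.037036/0.016835 ≈ -2.2.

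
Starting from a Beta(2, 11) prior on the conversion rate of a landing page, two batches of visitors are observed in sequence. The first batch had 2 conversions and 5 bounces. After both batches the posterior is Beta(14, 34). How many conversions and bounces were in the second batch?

10 conversions and 18 bounces

Because Beta–binomial updating is additive in the counts, the combined data contributed (α_post−α_prior, β_post−β_prior) successes and failures.
Total across both batches: 14−2=12 conversions, 34−11=23 bounces.
Subtract the first batch: 12−2=10 conversions and 23−5=18 bounces.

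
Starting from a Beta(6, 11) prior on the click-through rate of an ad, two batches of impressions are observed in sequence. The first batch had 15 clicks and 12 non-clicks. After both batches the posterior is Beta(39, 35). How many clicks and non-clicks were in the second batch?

Sequential conjugate updates are equivalent to a single update on the pooled data, so total successes = posterior α − prior α and total failures = posterior β − prior β.
Total across both batches: 39−6=33 clicks, 35−11=24 non-clicks.
Subtract the first batch: 33−15=18 clicks and 24−12=12 non-clicks.

18 clicks and 12 non-clicks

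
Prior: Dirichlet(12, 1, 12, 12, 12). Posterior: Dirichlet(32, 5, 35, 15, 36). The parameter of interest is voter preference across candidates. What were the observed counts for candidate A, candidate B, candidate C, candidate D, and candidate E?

For a Dirichlet(α) prior with multinomial counts c, the posterior is Dirichlet(α + c) componentwise.
Counts are posterior − prior componentwise: 32−12=20, 5−1=4, 35−12=23, 15−12=3, 36−12=24.

counts (20, 4, 23, 3, 24)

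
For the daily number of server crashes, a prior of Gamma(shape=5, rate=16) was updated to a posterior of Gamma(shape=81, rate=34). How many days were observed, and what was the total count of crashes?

Gamma–Poisson conjugacy: posterior shape = α + Σxᵢ, posterior rate = β + n.
Matching: Σxᵢ = 81 − 5 = 76 and n = 34 − 16 = 18.

n = 18 days with total 76 crashes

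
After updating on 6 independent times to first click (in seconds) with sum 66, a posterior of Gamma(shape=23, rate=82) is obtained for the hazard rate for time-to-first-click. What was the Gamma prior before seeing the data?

Gamma(shape=17, rate=16)

Gamma–exponential conjugacy: posterior shape = α + n, posterior rate = β + Σtᵢ.
So α = 23 − 6 = 17 and β = 82 − 66 = 16.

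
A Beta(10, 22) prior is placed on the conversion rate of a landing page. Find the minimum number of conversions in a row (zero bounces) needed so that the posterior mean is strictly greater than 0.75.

After k conversions and 0 bounces the posterior is Beta(10+k, 22), with mean (10+k)/(10+22+k).
Set (10+k)/(32+k) > 0.75 and solve: k > (0.75·32 − 10)/(1 − 0.75) = 56.000.
The smallest integer exceeding 56.000 is 57.

k = 57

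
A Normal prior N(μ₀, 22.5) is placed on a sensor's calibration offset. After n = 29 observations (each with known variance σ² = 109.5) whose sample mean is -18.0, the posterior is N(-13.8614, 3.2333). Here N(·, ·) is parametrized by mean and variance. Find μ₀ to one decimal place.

The posterior mean is a precision-weighted average: μ_n = (τ₀μ₀ + τ_data·x̄)/(τ₀+τ_data), with τ₀=1/σ₀² and τ_data=n/σ².
Here τ₀ = 1/22.5 = 0.044444 and τ_data = 29/109.5 = 0.264840, so τ_n = 0.309284.
Rearranging for μ₀: μ₀ = (μ_n·τ_n − τ_data·x̄)/τ₀ = (-13.8614·0.309284 − 0.264840·-18.0) / 0.044444 = 0.480011/0.044444 ≈ 10.8.

μ₀ = 10.8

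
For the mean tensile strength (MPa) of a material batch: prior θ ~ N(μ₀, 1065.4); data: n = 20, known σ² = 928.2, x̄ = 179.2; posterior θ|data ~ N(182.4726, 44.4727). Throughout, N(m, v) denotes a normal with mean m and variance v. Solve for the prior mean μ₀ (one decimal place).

With known observation variance, the Normal–Normal posterior has precision τ_n = τ₀ + n/σ² and mean μ_n = (τ₀μ₀ + (n/σ²)x̄)/τ_n.
Here τ₀ = 1/1065.4 = 0.000939 and τ_data = 20/928.2 = 0.021547, so τ_n = 0.022486.
Rearranging for μ₀: μ₀ = (μ_n·τ_n − τ_data·x̄)/τ₀ = (182.4726·0.022486 − 0.021547·179.2) / 0.000939 = 0.241856/0.000939 ≈ 257.6.

μ₀ = 257.6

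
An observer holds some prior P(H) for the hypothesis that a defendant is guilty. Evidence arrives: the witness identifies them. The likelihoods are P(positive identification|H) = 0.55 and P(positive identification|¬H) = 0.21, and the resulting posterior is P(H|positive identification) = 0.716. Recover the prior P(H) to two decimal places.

In odds form, posterior odds = prior odds × likelihood ratio, so prior odds = posterior odds ÷ LR.
Posterior odds = 0.716/(1−0.716) = 2.5211. LR = 0.55/0.21 = 2.6190.
Prior odds = 2.5211/2.6190 = 0.9626, so P(H) = 0.9626/(1+0.9626) ≈ 0.49.

P(H) = 0.49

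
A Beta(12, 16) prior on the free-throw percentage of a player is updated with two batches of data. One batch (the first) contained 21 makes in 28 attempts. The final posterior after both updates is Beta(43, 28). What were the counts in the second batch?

10 makes and 5 misses

Sequential conjugate updates are equivalent to a single update on the pooled data, so total successes = posterior α − prior α and total failures = posterior β − prior β.
Total across both batches: 43−12=31 makes, 28−16=12 misses.
Subtract the first batch: 31−21=10 makes and 12−7=5 misses.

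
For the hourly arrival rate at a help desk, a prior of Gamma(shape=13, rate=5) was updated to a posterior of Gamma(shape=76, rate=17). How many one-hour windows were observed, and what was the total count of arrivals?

Gamma–Poisson conjugacy: posterior shape = α + Σxᵢ, posterior rate = β + n.
Matching: Σxᵢ = 76 − 13 = 63 and n = 17 − 5 = 12.

n = 12 one-hour windows with total 63 arrivals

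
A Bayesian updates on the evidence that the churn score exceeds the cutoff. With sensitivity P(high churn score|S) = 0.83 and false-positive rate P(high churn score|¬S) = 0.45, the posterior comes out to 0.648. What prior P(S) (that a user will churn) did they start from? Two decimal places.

Bayes' rule in odds form gives O(S|E) = O(S)·[P(E|S)/P(E|¬S)], hence O(S) = O(S|E)/LR.
Posterior odds = 0.648/(1−0.648) = 1.8409. LR = 0.83/0.45 = 1.8444.
Prior odds = 1.8409/1.8444 = 0.9981, so P(S) = 0.9981/(1+0.9981) ≈ 0.50.

P(S) = 0.50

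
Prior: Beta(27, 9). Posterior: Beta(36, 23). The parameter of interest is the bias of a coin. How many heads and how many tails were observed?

Beta is conjugate to the binomial likelihood: posterior = Beta(a+s, b+f).
Match parameters: s=36−27=9, f=23−9=14.

9 heads and 14 tails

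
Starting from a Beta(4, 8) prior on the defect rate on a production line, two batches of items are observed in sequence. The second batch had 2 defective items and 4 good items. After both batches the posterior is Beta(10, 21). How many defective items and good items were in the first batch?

Because Beta–binomial updating is additive in the counts, the combined data contributed (α_post−α_prior, β_post−β_prior) successes and failures.
Total across both batches: 10−4=6 defective items, 21−8=13 good items.
Subtract the second batch: 6−2=4 defective items and 13−4=9 good items.

4 defective items and 9 good items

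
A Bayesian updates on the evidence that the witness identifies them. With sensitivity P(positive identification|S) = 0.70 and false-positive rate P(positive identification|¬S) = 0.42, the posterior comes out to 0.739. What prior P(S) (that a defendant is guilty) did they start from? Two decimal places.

P(S) = 0.63

In odds form, posterior odds = prior odds × likelihood ratio, so prior odds = posterior odds ÷ LR.
Posterior odds = 0.739/(1−0.739) = 2.8314. LR = 0.70/0.42 = 1.6667.
Prior odds = 2.8314/1.6667 = 1.6988, so P(S) = 1.6988/(1+1.6988) ≈ 0.63.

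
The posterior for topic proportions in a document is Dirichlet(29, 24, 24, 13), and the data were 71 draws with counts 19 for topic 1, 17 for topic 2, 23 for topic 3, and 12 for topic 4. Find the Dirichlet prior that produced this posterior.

Dirichlet(10, 7, 1, 1)

For a Dirichlet(α) prior with multinomial counts c, the posterior is Dirichlet(α + c) componentwise.
Subtract each count from the matching posterior parameter: 29−19=10, 24−17=7, 24−23=1, 13−12=1.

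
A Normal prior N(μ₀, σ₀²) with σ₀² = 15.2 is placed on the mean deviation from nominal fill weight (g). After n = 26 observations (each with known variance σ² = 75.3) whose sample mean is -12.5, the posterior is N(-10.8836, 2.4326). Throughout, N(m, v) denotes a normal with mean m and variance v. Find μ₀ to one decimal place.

μ₀ = -2.4

The posterior mean is a precision-weighted average: μ_n = (τ₀μ₀ + τ_data·x̄)/(τ₀+τ_data), with τ₀=1/σ₀² and τ_data=n/σ².
Here τ₀ = 1/15.2 = 0.065789 and τ_data = 26/75.3 = 0.345286, so τ_n = 0.411075.
Rearranging for μ₀: μ₀ = (μ_n·τ_n − τ_data·x̄)/τ₀ = (-10.8836·0.411075 − 0.345286·-12.5) / 0.065789 = -0.157901/0.065789 ≈ -2.4.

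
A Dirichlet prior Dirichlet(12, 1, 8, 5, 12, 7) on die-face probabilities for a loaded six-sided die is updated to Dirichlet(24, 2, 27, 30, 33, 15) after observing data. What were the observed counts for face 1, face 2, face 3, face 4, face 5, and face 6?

counts (12, 1, 19, 25, 21, 8)

For a Dirichlet(α) prior with multinomial counts c, the posterior is Dirichlet(α + c) componentwise.
Counts are posterior − prior componentwise: 24−12=12, 2−1=1, 27−8=19, 30−5=25, 33−12=21, 15−7=8.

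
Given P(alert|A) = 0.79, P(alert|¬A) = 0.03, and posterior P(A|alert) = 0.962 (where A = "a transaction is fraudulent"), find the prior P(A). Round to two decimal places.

P(A) = 0.49

In odds form, posterior odds = prior odds × likelihood ratio, so prior odds = posterior odds ÷ LR.
Posterior odds = 0.962/(1−0.962) = 25.3158. LR = 0.79/0.03 = 26.3333.
Prior odds = 25.3158/26.3333 = 0.9614, so P(A) = 0.9614/(1+0.9614) ≈ 0.49.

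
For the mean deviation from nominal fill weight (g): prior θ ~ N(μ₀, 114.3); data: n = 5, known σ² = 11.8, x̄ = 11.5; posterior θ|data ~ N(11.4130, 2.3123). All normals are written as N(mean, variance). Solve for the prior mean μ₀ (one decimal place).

μ₀ = 7.2

With known observation variance, the Normal–Normal posterior has precision τ_n = τ₀ + n/σ² and mean μ_n = (τ₀μ₀ + (n/σ²)x̄)/τ_n.
Here τ₀ = 1/114.3 = 0.008749 and τ_data = 5/11.8 = 0.423729, so τ_n = 0.432478.
Rearranging for μ₀: μ₀ = (μ_n·τ_n − τ_data·x̄)/τ₀ = (11.4130·0.432478 − 0.423729·11.5) / 0.008749 = 0.062988/0.008749 ≈ 7.2.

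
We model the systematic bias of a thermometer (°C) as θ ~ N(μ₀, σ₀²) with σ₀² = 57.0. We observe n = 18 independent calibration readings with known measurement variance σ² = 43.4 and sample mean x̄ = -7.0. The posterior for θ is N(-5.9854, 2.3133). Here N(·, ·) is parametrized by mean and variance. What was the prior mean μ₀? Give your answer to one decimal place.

μ₀ = 18.0

With known observation variance, the Normal–Normal posterior has precision τ_n = τ₀ + n/σ² and mean μ_n = (τ₀μ₀ + (n/σ²)x̄)/τ_n.
Here τ₀ = 1/57.0 = 0.017544 and τ_data = 18/43.4 = 0.414747, so τ_n = 0.432291.
Rearranging for μ₀: μ₀ = (μ_n·τ_n − τ_data·x̄)/τ₀ = (-5.9854·0.432291 − 0.414747·-7.0) / 0.017544 = 0.315794/0.017544 ≈ 18.0.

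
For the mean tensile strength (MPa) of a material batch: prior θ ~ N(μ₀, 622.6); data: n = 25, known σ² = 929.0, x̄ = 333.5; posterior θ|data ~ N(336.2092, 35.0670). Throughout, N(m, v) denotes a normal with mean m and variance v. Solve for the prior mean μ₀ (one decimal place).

The posterior mean is a precision-weighted average: μ_n = (τ₀μ₀ + τ_data·x̄)/(τ₀+τ_data), with τ₀=1/σ₀² and τ_data=n/σ².
Here τ₀ = 1/622.6 = 0.001606 and τ_data = 25/929.0 = 0.026911, so τ_n = 0.028517.
Rearranging for μ₀: μ₀ = (μ_n·τ_n − τ_data·x̄)/τ₀ = (336.2092·0.028517 − 0.026911·333.5) / 0.001606 = 0.612859/0.001606 ≈ 381.6.

μ₀ = 381.6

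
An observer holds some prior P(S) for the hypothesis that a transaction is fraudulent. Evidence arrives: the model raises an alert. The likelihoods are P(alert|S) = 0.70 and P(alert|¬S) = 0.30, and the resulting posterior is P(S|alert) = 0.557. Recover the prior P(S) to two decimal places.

Bayes' rule in odds form gives O(S|E) = O(S)·[P(E|S)/P(E|¬S)], hence O(S) = O(S|E)/LR.
Posterior odds = 0.557/(1−0.557) = 1.2573. LR = 0.70/0.30 = 2.3333.
Prior odds = 1.2573/2.3333 = 0.5389, so P(S) = 0.5389/(1+0.5389) ≈ 0.35.

P(S) = 0.35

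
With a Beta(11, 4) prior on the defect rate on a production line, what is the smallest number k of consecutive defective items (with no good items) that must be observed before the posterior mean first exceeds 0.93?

k = 43

After k defective items and 0 good items the posterior is Beta(11+k, 4), with mean (11+k)/(11+4+k).
Set (11+k)/(15+k) > 0.93 and solve: k > (0.93·15 − 11)/(1 − 0.93) = 42.143.
The smallest integer exceeding 42.143 is 43.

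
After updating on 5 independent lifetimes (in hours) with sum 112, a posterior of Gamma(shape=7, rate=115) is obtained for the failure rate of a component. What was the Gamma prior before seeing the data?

Gamma(shape=2, rate=3)

Gamma–exponential conjugacy: posterior shape = α + n, posterior rate = β + Σtᵢ.
So α = 7 − 5 = 2 and β = 115 − 112 = 3.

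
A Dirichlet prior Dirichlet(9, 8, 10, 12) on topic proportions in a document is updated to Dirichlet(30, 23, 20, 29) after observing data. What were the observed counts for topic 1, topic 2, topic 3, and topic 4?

counts (21, 15, 10, 17)

For a Dirichlet(α) prior with multinomial counts c, the posterior is Dirichlet(α + c) componentwise.
Counts are posterior − prior componentwise: 30−9=21, 23−8=15, 20−10=10, 29−12=17.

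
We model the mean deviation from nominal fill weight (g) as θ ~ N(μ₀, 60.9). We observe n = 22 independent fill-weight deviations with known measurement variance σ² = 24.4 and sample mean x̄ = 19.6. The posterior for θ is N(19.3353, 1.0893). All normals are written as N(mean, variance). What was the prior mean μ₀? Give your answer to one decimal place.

μ₀ = 4.8

The posterior mean is a precision-weighted average: μ_n = (τ₀μ₀ + τ_data·x̄)/(τ₀+τ_data), with τ₀=1/σ₀² and τ_data=n/σ².
Here τ₀ = 1/60.9 = 0.016420 and τ_data = 22/24.4 = 0.901639, so τ_n = 0.918059.
Rearranging for μ₀: μ₀ = (μ_n·τ_n − τ_data·x̄)/τ₀ = (19.3353·0.918059 − 0.901639·19.6) / 0.016420 = 0.078822/0.016420 ≈ 4.8.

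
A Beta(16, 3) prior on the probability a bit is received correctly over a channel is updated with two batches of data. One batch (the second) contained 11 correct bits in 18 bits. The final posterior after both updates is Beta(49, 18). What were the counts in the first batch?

Sequential conjugate updates are equivalent to a single update on the pooled data, so total successes = posterior α − prior α and total failures = posterior β − prior β.
Total across both batches: 49−16=33 correct bits, 18−3=15 errors.
Subtract the second batch: 33−11=22 correct bits and 15−7=8 errors.

22 correct bits and 8 errors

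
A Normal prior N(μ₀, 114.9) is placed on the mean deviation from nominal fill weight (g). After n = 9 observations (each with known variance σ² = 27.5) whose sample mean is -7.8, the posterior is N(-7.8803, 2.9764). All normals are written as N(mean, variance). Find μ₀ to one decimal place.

μ₀ = -10.9

The posterior mean is a precision-weighted average: μ_n = (τ₀μ₀ + τ_data·x̄)/(τ₀+τ_data), with τ₀=1/σ₀² and τ_data=n/σ².
Here τ₀ = 1/114.9 = 0.008703 and τ_data = 9/27.5 = 0.327273, so τ_n = 0.335976.
Rearranging for μ₀: μ₀ = (μ_n·τ_n − τ_data·x̄)/τ₀ = (-7.8803·0.335976 − 0.327273·-7.8) / 0.008703 = -0.094862/0.008703 ≈ -10.9.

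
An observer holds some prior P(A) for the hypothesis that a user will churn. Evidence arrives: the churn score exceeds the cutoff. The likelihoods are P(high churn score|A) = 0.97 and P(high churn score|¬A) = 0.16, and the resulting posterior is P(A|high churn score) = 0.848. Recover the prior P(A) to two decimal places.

P(A) = 0.48

In odds form, posterior odds = prior odds × likelihood ratio, so prior odds = posterior odds ÷ LR.
Posterior odds = 0.848/(1−0.848) = 5.5789. LR = 0.97/0.16 = 6.0625.
Prior odds = 5.5789/6.0625 = 0.9202, so P(A) = 0.9202/(1+0.9202) ≈ 0.48.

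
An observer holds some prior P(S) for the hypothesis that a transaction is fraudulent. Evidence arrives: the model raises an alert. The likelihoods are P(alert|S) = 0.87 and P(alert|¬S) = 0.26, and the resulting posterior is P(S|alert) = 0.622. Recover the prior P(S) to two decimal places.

Bayes' rule in odds form gives O(S|E) = O(S)·[P(E|S)/P(E|¬S)], hence O(S) = O(S|E)/LR.
Posterior odds = 0.622/(1−0.622) = 1.6455. LR = 0.87/0.26 = 3.3462.
Prior odds = 1.6455/3.3462 = 0.4918, so P(S) = 0.4918/(1+0.4918) ≈ 0.33.

P(S) = 0.33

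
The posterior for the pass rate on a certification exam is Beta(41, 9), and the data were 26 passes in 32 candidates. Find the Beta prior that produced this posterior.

Beta(15, 3)

Beta is conjugate to the binomial likelihood: posterior = Beta(α+s, β+f).
Subtract the data counts: 41−26=15, 9−6=3.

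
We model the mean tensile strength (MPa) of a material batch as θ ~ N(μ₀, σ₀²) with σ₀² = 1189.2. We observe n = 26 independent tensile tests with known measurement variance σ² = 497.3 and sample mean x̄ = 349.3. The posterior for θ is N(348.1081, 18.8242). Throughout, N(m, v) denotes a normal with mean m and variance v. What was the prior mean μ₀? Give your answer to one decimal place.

The posterior mean is a precision-weighted average: μ_n = (τ₀μ₀ + τ_data·x̄)/(τ₀+τ_data), with τ₀=1/σ₀² and τ_data=n/σ².
Here τ₀ = 1/1189.2 = 0.000841 and τ_data = 26/497.3 = 0.052282, so τ_n = 0.053123.
Rearranging for μ₀: μ₀ = (μ_n·τ_n − τ_data·x̄)/τ₀ = (348.1081·0.053123 − 0.052282·349.3) / 0.000841 = 0.230444/0.000841 ≈ 274.0.

μ₀ = 274.0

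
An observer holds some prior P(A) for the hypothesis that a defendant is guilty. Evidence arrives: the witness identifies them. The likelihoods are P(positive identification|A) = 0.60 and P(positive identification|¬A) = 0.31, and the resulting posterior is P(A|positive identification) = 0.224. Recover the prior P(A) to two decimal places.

Bayes' rule in odds form gives O(A|E) = O(A)·[P(E|A)/P(E|¬A)], hence O(A) = O(A|E)/LR.
Posterior odds = 0.224/(1−0.224) = 0.2887. LR = 0.60/0.31 = 1.9355.
Prior odds = 0.2887/1.9355 = 0.1492, so P(A) = 0.1492/(1+0.1492) ≈ 0.13.

P(A) = 0.13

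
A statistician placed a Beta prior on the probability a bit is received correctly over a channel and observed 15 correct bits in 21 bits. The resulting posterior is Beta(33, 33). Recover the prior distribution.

Beta(18, 27)

A Beta(a, b) prior with s successes and f failures in binomial data gives a Beta(a+s, b+f) posterior.
Subtract the data counts: 33−15=18, 33−6=27.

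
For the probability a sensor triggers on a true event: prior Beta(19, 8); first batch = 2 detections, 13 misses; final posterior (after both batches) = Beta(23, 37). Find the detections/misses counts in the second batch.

2 detections and 16 misses

Sequential conjugate updates are equivalent to a single update on the pooled data, so total successes = posterior α − prior α and total failures = posterior β − prior β.
Total across both batches: 23−19=4 detections, 37−8=29 misses.
Subtract the first batch: 4−2=2 detections and 29−13=16 misses.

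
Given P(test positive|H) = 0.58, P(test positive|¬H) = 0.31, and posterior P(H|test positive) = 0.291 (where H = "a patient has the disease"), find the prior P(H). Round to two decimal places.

In odds form, posterior odds = prior odds × likelihood ratio, so prior odds = posterior odds ÷ LR.
Posterior odds = 0.291/(1−0.291) = 0.4104. LR = 0.58/0.31 = 1.8710.
Prior odds = 0.4104/1.8710 = 0.2193, so P(H) = 0.2193/(1+0.2193) ≈ 0.18.

P(H) = 0.18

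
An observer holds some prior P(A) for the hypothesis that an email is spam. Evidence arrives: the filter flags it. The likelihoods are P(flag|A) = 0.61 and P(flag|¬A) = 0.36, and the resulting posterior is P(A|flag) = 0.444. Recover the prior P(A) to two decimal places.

Bayes' rule in odds form gives O(A|E) = O(A)·[P(E|A)/P(E|¬A)], hence O(A) = O(A|E)/LR.
Posterior odds = 0.444/(1−0.444) = 0.7986. LR = 0.61/0.36 = 1.6944.
Prior odds = 0.7986/1.6944 = 0.4713, so P(A) = 0.4713/(1+0.4713) ≈ 0.32.

P(A) = 0.32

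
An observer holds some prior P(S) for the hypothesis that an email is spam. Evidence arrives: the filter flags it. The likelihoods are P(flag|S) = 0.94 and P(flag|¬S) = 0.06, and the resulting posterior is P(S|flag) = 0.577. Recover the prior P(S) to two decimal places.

In odds form, posterior odds = prior odds × likelihood ratio, so prior odds = posterior odds ÷ LR.
Posterior odds = 0.577/(1−0.577) = 1.3641. LR = 0.94/0.06 = 15.6667.
Prior odds = 1.3641/15.6667 = 0.0871, so P(S) = 0.0871/(1+0.0871) ≈ 0.08.

P(S) = 0.08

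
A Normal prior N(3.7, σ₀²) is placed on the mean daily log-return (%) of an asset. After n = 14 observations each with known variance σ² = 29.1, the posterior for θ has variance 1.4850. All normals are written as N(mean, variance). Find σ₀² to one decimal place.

σ₀² = 5.2

Posterior precision equals prior precision plus data precision: 1/σ_n² = 1/σ₀² + n/σ².
So 1/σ₀² = 1/1.4850 − 14/29.1 = 0.673401 − 0.481100 = 0.192301.
Hence σ₀² = 1/0.192301 ≈ 5.2.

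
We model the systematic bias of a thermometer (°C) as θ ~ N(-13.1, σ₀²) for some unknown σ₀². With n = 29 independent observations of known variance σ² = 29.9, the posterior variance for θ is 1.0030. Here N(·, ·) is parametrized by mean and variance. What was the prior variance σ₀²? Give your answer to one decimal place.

σ₀² = 36.9

For the Normal–Normal model with known σ², precisions add: τ_n = τ₀ + n/σ².
So 1/σ₀² = 1/1.0030 − 29/29.9 = 0.997009 − 0.969900 = 0.027109.
Hence σ₀² = 1/0.027109 ≈ 36.9.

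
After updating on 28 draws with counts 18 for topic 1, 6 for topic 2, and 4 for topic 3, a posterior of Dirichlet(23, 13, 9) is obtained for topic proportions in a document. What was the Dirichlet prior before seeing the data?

Dirichlet(5, 7, 5)

For a Dirichlet(α) prior with multinomial counts c, the posterior is Dirichlet(α + c) componentwise.
Subtract each count from the matching posterior parameter: 23−18=5, 13−6=7, 9−4=5.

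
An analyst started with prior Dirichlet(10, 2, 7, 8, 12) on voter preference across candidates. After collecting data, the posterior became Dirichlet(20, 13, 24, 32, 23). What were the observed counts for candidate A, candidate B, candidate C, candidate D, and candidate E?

counts (10, 11, 17, 24, 11)

For a Dirichlet(α) prior with multinomial counts c, the posterior is Dirichlet(α + c) componentwise.
Counts are posterior − prior componentwise: 20−10=10, 13−2=11, 24−7=17, 32−8=24, 23−12=11.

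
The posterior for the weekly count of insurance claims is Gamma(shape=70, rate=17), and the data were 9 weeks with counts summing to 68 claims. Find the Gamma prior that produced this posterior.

Gamma–Poisson conjugacy: posterior shape = α + Σxᵢ, posterior rate = β + n.
So α = 70 − 68 = 2 and β = 17 − 9 = 8.

Gamma(shape=2, rate=8)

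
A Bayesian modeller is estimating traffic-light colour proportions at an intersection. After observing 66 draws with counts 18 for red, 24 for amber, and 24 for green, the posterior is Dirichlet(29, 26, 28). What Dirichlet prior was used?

For a Dirichlet(α) prior with multinomial counts c, the posterior is Dirichlet(α + c) componentwise.
Subtract each count from the matching posterior parameter: 29−18=11, 26−24=2, 28−24=4.

Dirichlet(11, 2, 4)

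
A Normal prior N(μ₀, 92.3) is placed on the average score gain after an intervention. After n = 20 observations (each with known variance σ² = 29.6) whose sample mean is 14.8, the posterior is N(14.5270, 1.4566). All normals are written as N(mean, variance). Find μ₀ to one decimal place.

The posterior mean is a precision-weighted average: μ_n = (τ₀μ₀ + τ_data·x̄)/(τ₀+τ_data), with τ₀=1/σ₀² and τ_data=n/σ².
Here τ₀ = 1/92.3 = 0.010834 and τ_data = 20/29.6 = 0.675676, so τ_n = 0.686510.
Rearranging for μ₀: μ₀ = (μ_n·τ_n − τ_data·x̄)/τ₀ = (14.5270·0.686510 − 0.675676·14.8) / 0.010834 = -0.027074/0.010834 ≈ -2.5.

μ₀ = -2.5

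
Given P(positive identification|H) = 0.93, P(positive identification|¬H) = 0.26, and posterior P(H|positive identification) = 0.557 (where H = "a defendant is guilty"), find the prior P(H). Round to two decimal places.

In odds form, posterior odds = prior odds × likelihood ratio, so prior odds = posterior odds ÷ LR.
Posterior odds = 0.557/(1−0.557) = 1.2573. LR = 0.93/0.26 = 3.5769.
Prior odds = 1.2573/3.5769 = 0.3515, so P(H) = 0.3515/(1+0.3515) ≈ 0.26.

P(H) = 0.26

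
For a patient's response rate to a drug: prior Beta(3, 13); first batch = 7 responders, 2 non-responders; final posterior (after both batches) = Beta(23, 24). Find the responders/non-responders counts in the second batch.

13 responders and 9 non-responders

Because Beta–binomial updating is additive in the counts, the combined data contributed (α_post−α_prior, β_post−β_prior) successes and failures.
Total across both batches: 23−3=20 responders, 24−13=11 non-responders.
Subtract the first batch: 20−7=13 responders and 11−2=9 non-responders.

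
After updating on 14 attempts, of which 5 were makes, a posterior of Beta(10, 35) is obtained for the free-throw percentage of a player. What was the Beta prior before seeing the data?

A Beta(a, b) prior with s successes and f failures in binomial data gives a Beta(a+s, b+f) posterior.
Subtract the data counts: 10−5=5, 35−9=26.

Beta(5, 26)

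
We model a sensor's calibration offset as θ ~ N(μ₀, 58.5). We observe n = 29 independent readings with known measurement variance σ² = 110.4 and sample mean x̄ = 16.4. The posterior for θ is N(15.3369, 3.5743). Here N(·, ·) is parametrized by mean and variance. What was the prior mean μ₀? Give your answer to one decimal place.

μ₀ = -1.0

With known observation variance, the Normal–Normal posterior has precision τ_n = τ₀ + n/σ² and mean μ_n = (τ₀μ₀ + (n/σ²)x̄)/τ_n.
Here τ₀ = 1/58.5 = 0.017094 and τ_data = 29/110.4 = 0.262681, so τ_n = 0.279775.
Rearranging for μ₀: μ₀ = (μ_n·τ_n − τ_data·x̄)/τ₀ = (15.3369·0.279775 − 0.262681·16.4) / 0.017094 = -0.017087/0.017094 ≈ -1.0.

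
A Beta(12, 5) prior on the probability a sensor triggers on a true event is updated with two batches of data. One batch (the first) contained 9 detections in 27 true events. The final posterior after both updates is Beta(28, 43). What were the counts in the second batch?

Sequential conjugate updates are equivalent to a single update on the pooled data, so total successes = posterior α − prior α and total failures = posterior β − prior β.
Total across both batches: 28−12=16 detections, 43−5=38 misses.
Subtract the first batch: 16−9=7 detections and 38−18=20 misses.

7 detections and 20 misses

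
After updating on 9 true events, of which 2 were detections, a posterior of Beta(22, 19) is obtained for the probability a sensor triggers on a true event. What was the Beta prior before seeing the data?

Beta(20, 12)

Under Beta–binomial conjugacy the posterior parameters are (a+s, b+f).
So a = 22 − 2 = 20 and b = 19 − 7 = 12.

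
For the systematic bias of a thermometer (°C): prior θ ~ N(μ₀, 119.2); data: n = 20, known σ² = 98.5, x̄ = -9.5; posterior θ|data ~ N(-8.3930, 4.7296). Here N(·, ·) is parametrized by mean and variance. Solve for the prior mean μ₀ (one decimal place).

The posterior mean is a precision-weighted average: μ_n = (τ₀μ₀ + τ_data·x̄)/(τ₀+τ_data), with τ₀=1/σ₀² and τ_data=n/σ².
Here τ₀ = 1/119.2 = 0.008389 and τ_data = 20/98.5 = 0.203046, so τ_n = 0.211435.
Rearranging for μ₀: μ₀ = (μ_n·τ_n − τ_data·x̄)/τ₀ = (-8.3930·0.211435 − 0.203046·-9.5) / 0.008389 = 0.154363/0.008389 ≈ 18.4.

μ₀ = 18.4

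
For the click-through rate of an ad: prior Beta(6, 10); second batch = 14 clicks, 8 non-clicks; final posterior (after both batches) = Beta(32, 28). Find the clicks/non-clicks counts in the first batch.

12 clicks and 10 non-clicks

Sequential conjugate updates are equivalent to a single update on the pooled data, so total successes = posterior α − prior α and total failures = posterior β − prior β.
Total across both batches: 32−6=26 clicks, 28−10=18 non-clicks.
Subtract the second batch: 26−14=12 clicks and 18−8=10 non-clicks.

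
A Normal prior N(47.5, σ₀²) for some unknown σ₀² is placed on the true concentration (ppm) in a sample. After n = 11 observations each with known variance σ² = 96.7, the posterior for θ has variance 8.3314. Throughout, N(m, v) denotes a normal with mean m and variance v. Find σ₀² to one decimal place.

σ₀² = 159.4

Posterior precision equals prior precision plus data precision: 1/σ_n² = 1/σ₀² + n/σ².
So 1/σ₀² = 1/8.3314 − 11/96.7 = 0.120028 − 0.113754 = 0.006274.
Hence σ₀² = 1/0.006274 ≈ 159.4.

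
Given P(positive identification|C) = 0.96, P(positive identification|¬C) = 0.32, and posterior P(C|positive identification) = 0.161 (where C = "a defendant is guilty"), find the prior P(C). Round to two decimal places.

Bayes' rule in odds form gives O(C|E) = O(C)·[P(E|C)/P(E|¬C)], hence O(C) = O(C|E)/LR.
Posterior odds = 0.161/(1−0.161) = 0.1919. LR = 0.96/0.32 = 3.0000.
Prior odds = 0.1919/3.0000 = 0.0640, so P(C) = 0.0640/(1+0.0640) ≈ 0.06.

P(C) = 0.06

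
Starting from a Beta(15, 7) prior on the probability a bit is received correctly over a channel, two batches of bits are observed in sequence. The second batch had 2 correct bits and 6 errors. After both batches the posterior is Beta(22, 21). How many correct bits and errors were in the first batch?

5 correct bits and 8 errors

Sequential conjugate updates are equivalent to a single update on the pooled data, so total successes = posterior α − prior α and total failures = posterior β − prior β.
Total across both batches: 22−15=7 correct bits, 21−7=14 errors.
Subtract the second batch: 7−2=5 correct bits and 14−6=8 errors.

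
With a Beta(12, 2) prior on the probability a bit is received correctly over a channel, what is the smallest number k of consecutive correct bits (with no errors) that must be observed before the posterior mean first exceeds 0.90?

k = 7

After k correct bits and 0 errors the posterior is Beta(12+k, 2), with mean (12+k)/(12+2+k).
Set (12+k)/(14+k) > 0.90 and solve: k > (0.90·14 − 12)/(1 − 0.90) = 6.000.
The smallest integer exceeding 6.000 is 7.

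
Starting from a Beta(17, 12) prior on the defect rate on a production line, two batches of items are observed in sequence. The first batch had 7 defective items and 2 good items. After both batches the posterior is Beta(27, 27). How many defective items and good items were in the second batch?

3 defective items and 13 good items

Sequential conjugate updates are equivalent to a single update on the pooled data, so total successes = posterior α − prior α and total failures = posterior β − prior β.
Total across both batches: 27−17=10 defective items, 27−12=15 good items.
Subtract the first batch: 10−7=3 defective items and 15−2=13 good items.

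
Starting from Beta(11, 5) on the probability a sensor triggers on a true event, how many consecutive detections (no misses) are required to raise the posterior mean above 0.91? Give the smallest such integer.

k = 40

After k detections and 0 misses the posterior is Beta(11+k, 5), with mean (11+k)/(11+5+k).
Set (11+k)/(16+k) > 0.91 and solve: k > (0.91·16 − 11)/(1 − 0.91) = 39.556.
The smallest integer exceeding 39.556 is 40.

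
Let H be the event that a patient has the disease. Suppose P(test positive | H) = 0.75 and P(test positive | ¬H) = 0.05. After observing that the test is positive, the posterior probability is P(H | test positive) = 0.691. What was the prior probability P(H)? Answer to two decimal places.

Bayes' rule in odds form gives O(H|E) = O(H)·[P(E|H)/P(E|¬H)], hence O(H) = O(H|E)/LR.
Posterior odds = 0.691/(1−0.691) = 2.2362. LR = 0.75/0.05 = 15.0000.
Prior odds = 2.2362/15.0000 = 0.1491, so P(H) = 0.1491/(1+0.1491) ≈ 0.13.

P(H) = 0.13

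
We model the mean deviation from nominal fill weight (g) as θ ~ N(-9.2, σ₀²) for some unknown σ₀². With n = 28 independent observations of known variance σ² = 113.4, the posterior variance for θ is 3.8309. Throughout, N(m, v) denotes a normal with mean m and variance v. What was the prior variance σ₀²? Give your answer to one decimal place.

For the Normal–Normal model with known σ², precisions add: τ_n = τ₀ + n/σ².
So 1/σ₀² = 1/3.8309 − 28/113.4 = 0.261035 − 0.246914 = 0.014121.
Hence σ₀² = 1/0.014121 ≈ 70.8.

σ₀² = 70.8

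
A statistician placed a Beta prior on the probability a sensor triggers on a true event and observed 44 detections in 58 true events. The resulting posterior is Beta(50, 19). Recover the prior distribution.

Beta is conjugate to the binomial likelihood: posterior = Beta(α+s, β+f).
Subtract the data counts: 50−44=6, 19−14=5.

Beta(6, 5)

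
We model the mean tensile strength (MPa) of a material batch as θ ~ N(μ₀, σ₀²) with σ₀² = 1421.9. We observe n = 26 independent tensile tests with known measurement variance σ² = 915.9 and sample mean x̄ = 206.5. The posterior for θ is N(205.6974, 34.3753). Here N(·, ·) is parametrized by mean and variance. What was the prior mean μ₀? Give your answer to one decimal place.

With known observation variance, the Normal–Normal posterior has precision τ_n = τ₀ + n/σ² and mean μ_n = (τ₀μ₀ + (n/σ²)x̄)/τ_n.
Here τ₀ = 1/1421.9 = 0.000703 and τ_data = 26/915.9 = 0.028387, so τ_n = 0.029090.
Rearranging for μ₀: μ₀ = (μ_n·τ_n − τ_data·x̄)/τ₀ = (205.6974·0.029090 − 0.028387·206.5) / 0.000703 = 0.121822/0.000703 ≈ 173.3.

μ₀ = 173.3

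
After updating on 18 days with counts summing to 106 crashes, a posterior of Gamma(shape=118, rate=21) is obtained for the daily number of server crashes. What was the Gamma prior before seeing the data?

A Gamma(α, β) prior (rate parametrization) on a Poisson rate with n observations summing to S gives posterior Gamma(α+S, β+n).
So α = 118 − 106 = 12 and β = 21 − 18 = 3.

Gamma(shape=12, rate=3)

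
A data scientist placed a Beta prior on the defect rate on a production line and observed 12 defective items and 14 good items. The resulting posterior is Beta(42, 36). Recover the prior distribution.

Beta(30, 22)

Under Beta–binomial conjugacy the posterior parameters are (a+s, b+f).
So a = 42 − 12 = 30 and b = 36 − 14 = 22.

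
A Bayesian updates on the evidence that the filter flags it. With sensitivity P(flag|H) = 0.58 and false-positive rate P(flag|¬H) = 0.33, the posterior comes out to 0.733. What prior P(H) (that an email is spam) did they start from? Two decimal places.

P(H) = 0.61

Bayes' rule in odds form gives O(H|E) = O(H)·[P(E|H)/P(E|¬H)], hence O(H) = O(H|E)/LR.
Posterior odds = 0.733/(1−0.733) = 2.7453. LR = 0.58/0.33 = 1.7576.
Prior odds = 2.7453/1.7576 = 1.5620, so P(H) = 1.5620/(1+1.5620) ≈ 0.61.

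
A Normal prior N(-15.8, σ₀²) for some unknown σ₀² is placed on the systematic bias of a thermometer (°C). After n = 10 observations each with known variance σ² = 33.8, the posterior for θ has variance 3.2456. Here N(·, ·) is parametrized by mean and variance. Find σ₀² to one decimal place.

For the Normal–Normal model with known σ², precisions add: τ_n = τ₀ + n/σ².
So 1/σ₀² = 1/3.2456 − 10/33.8 = 0.308109 − 0.295858 = 0.012251.
Hence σ₀² = 1/0.012251 ≈ 81.6.

σ₀² = 81.6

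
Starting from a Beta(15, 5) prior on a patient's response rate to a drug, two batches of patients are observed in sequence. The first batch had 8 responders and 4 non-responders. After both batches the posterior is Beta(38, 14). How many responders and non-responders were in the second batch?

15 responders and 5 non-responders

Because Beta–binomial updating is additive in the counts, the combined data contributed (α_post−α_prior, β_post−β_prior) successes and failures.
Total across both batches: 38−15=23 responders, 14−5=9 non-responders.
Subtract the first batch: 23−8=15 responders and 9−4=5 non-responders.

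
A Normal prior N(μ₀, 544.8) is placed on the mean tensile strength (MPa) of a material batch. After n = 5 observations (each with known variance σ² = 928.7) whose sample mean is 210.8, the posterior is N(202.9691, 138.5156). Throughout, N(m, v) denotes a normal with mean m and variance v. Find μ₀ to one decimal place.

μ₀ = 180.0

The posterior mean is a precision-weighted average: μ_n = (τ₀μ₀ + τ_data·x̄)/(τ₀+τ_data), with τ₀=1/σ₀² and τ_data=n/σ².
Here τ₀ = 1/544.8 = 0.001836 and τ_data = 5/928.7 = 0.005384, so τ_n = 0.007220.
Rearranging for μ₀: μ₀ = (μ_n·τ_n − τ_data·x̄)/τ₀ = (202.9691·0.007220 − 0.005384·210.8) / 0.001836 = 0.330490/0.001836 ≈ 180.0.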